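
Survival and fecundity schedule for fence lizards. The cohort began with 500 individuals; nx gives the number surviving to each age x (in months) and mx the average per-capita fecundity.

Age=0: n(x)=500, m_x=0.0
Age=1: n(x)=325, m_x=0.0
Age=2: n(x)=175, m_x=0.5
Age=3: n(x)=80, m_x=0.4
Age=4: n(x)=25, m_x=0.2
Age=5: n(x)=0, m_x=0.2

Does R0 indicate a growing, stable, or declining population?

declining

lx = nx/n0 = nx/500: 1, 0.65, 0.35, 0.16, 0.05, 0
R0 = Σ lx·mx = 0 + 0 + 0.175 + 0.064 + 0.01 + 0 = 0.249
R0 < 1, so the population is declining.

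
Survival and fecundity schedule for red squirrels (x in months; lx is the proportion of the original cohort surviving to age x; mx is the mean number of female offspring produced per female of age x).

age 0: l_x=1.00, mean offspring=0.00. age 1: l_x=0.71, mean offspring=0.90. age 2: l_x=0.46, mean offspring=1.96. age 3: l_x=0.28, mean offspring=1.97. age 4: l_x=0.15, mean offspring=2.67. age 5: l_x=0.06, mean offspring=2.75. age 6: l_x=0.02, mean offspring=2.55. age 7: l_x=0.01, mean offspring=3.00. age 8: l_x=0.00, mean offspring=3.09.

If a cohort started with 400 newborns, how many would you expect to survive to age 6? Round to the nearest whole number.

8

Expected survivors = N0 · l_6 = 400 × 0.02 = 8 → 8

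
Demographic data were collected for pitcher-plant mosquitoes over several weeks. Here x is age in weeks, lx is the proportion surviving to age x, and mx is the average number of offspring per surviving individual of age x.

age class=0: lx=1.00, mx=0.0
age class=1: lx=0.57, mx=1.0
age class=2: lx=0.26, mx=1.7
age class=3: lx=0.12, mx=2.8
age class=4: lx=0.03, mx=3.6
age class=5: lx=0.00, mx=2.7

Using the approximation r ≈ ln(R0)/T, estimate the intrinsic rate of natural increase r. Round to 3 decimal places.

R0 = Σ lx·mx = 0 + 0.57 + 0.442 + 0.336 + 0.108 + 0 = 1.456
Σ x·lx·mx = 2.894; T = 2.894/1.456 = 1.98764…
r ≈ ln(R0)/T = ln(1.456)/1.98764… = 0.18901… → 0.189

0.189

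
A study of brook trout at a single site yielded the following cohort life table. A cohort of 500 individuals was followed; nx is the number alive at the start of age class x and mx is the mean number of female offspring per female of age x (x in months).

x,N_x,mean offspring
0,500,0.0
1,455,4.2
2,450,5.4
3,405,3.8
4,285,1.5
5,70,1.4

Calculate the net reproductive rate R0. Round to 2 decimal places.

lx = nx/n0 = nx/500: 1, 0.91, 0.9, 0.81, 0.57, 0.14
lx·mx by age: 0, 3.822, 4.86, 3.078, 0.855, 0.196
R0 = Σ lx·mx = 12.811 → 12.81

12.81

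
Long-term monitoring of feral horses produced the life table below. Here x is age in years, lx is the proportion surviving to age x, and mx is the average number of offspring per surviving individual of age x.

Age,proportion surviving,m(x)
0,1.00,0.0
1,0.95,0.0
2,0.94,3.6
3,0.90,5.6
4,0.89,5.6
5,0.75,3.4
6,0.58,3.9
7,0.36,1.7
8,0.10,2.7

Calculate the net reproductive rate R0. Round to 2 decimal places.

lx·mx by age: 0, 0, 3.384, 5.04, 4.984, 2.55, 2.262, 0.612, 0.27
R0 = Σ lx·mx = 19.102 → 19.10

19.10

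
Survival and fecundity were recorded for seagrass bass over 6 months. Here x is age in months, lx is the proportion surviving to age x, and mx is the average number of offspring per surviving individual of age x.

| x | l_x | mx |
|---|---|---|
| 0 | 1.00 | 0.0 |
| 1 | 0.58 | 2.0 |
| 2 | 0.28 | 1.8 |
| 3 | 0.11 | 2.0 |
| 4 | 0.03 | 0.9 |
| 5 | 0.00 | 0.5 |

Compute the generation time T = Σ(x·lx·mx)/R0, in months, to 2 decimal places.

lx·mx: 0, 1.16, 0.504, 0.22, 0.027, 0 → R0 = 1.911
x·lx·mx: 0, 1.16, 1.008, 0.66, 0.108, 0 → Σ = 2.936
T = 2.936 / 1.911 = 1.536368… → 1.54

1.54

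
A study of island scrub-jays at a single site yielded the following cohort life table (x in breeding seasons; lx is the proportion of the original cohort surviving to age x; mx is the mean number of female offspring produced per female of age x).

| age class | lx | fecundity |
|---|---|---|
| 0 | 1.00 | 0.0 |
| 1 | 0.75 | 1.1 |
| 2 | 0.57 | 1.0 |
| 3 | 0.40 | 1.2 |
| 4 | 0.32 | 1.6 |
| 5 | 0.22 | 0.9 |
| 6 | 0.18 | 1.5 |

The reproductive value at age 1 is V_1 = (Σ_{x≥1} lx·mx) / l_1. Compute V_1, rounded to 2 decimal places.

lx·mx for x ≥ 1: 0.825, 0.57, 0.48, 0.512, 0.198, 0.27 → sum = 2.855
V_1 = 2.855 / l_1 = 2.855 / 0.75 = 3.806667… → 3.81

3.81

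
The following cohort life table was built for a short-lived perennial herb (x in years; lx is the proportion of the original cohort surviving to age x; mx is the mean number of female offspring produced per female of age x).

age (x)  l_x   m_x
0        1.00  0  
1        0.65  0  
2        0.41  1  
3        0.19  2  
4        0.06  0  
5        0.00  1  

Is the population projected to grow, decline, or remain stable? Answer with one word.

declining

R0 = Σ lx·mx = 0 + 0 + 0.41 + 0.38 + 0 + 0 = 0.79
R0 < 1, so the population is declining.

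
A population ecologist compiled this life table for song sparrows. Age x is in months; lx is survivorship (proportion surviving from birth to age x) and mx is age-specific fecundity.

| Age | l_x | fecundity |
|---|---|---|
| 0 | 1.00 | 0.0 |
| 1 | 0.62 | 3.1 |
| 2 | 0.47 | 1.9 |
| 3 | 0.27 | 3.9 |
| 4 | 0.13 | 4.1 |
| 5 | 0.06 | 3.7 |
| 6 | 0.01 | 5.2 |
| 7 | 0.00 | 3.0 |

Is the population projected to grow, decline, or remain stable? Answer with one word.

growing

R0 = Σ lx·mx = 0 + 1.922 + 0.893 + 1.053 + 0.533 + 0.222 + 0.052 + 0 = 4.675
R0 > 1, so the population is growing.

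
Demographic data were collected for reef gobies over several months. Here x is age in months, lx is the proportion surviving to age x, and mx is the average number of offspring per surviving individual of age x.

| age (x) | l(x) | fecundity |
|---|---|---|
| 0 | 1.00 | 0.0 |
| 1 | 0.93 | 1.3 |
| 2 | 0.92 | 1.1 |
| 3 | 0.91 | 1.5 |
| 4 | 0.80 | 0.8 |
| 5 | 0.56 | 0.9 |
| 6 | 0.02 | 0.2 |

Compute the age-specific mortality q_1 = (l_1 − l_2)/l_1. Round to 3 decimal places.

q_1 = (l_1 − l_2) / l_1 = (0.93 − 0.92) / 0.93
     = 0.01 / 0.93 = 0.010753… → 0.011

0.011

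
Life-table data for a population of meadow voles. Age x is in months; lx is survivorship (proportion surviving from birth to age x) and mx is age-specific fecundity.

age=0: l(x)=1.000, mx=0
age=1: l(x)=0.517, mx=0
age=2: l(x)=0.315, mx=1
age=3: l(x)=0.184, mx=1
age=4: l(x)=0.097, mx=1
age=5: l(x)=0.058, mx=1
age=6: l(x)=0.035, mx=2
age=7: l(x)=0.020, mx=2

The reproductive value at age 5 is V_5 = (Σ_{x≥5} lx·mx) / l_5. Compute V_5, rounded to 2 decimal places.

lx·mx for x ≥ 5: 0.058, 0.07, 0.04 → sum = 0.168
V_5 = 0.168 / l_5 = 0.168 / 0.058 = 2.896552… → 2.90

2.90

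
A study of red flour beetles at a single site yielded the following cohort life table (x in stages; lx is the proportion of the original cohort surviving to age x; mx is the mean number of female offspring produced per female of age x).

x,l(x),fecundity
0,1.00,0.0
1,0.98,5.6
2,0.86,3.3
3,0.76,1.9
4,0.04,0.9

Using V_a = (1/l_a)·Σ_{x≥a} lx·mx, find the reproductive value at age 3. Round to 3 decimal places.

lx·mx for x ≥ 3: 1.444, 0.036 → sum = 1.48
V_3 = 1.48 / l_3 = 1.48 / 0.76 = 1.947368… → 1.947

1.947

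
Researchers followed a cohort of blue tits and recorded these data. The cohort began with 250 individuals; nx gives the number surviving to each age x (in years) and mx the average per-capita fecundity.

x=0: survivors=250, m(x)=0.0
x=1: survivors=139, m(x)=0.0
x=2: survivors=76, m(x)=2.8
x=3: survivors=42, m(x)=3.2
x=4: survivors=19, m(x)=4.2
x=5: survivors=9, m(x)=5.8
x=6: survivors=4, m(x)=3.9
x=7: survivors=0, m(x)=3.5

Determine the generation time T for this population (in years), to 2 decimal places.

lx = nx/n0 = nx/250: 1, 0.556, 0.304, 0.168, 0.076, 0.036, 0.016, 0
lx·mx: 0, 0, 0.8512, 0.5376, 0.3192, 0.2088, 0.0624, 0 → R0 = 1.9792
x·lx·mx: 0, 0, 1.7024, 1.6128, 1.2768, 1.044, 0.3744, 0 → Σ = 6.0104
T = 6.0104 / 1.9792 = 3.036783… → 3.04

3.04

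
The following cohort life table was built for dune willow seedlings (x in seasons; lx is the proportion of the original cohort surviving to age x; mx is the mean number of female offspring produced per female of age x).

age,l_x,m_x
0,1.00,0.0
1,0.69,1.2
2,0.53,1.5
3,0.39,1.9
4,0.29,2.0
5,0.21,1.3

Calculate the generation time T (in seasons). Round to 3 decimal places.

lx·mx: 0, 0.828, 0.795, 0.741, 0.58, 0.273 → R0 = 3.217
x·lx·mx: 0, 0.828, 1.59, 2.223, 2.32, 1.365 → Σ = 8.326
T = 8.326 / 3.217 = 2.588126… → 2.588

2.588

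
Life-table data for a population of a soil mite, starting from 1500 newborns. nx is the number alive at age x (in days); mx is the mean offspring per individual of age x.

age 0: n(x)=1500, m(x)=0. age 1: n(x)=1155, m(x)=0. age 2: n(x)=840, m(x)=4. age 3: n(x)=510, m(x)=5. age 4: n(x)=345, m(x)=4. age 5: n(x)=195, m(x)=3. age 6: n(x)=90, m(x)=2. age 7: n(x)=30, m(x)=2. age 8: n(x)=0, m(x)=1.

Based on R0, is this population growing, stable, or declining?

lx = nx/n0 = nx/1500: 1, 0.77, 0.56, 0.34, 0.23, 0.13, 0.06, 0.02, 0
R0 = Σ lx·mx = 0 + 0 + 2.24 + 1.7 + 0.92 + 0.39 + 0.12 + 0.04 + 0 = 5.41
R0 > 1, so the population is growing.

growing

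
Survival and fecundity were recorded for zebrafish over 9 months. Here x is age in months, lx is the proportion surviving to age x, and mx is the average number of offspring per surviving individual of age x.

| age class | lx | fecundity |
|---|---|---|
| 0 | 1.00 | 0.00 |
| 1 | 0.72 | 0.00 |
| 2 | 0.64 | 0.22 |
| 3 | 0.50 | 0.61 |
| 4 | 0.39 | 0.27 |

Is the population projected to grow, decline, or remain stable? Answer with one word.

declining

R0 = Σ lx·mx = 0 + 0 + 0.1408 + 0.305 + 0.1053 = 0.5511
R0 < 1, so the population is declining.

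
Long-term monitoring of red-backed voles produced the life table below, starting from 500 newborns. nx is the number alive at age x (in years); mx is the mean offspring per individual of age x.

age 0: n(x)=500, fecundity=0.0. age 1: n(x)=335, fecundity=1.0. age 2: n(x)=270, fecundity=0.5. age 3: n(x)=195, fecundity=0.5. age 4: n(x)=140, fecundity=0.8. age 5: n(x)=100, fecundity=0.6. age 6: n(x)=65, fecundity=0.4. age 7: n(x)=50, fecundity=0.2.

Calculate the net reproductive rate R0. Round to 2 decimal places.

lx = nx/n0 = nx/500: 1, 0.67, 0.54, 0.39, 0.28, 0.2, 0.13, 0.1
lx·mx by age: 0, 0.67, 0.27, 0.195, 0.224, 0.12, 0.052, 0.02
R0 = Σ lx·mx = 1.551 → 1.55

1.55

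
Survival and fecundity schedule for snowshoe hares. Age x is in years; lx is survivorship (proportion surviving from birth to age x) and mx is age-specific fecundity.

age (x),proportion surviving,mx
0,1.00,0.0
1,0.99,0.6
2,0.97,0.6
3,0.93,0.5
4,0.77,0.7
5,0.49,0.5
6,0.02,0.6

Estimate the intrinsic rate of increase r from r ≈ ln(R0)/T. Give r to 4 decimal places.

R0 = Σ lx·mx = 0 + 0.594 + 0.582 + 0.465 + 0.539 + 0.245 + 0.012 = 2.437
Σ x·lx·mx = 6.606; T = 6.606/2.437 = 2.71071…
r ≈ ln(R0)/T = ln(2.437)/2.71071… = 0.328611… → 0.3286

0.3286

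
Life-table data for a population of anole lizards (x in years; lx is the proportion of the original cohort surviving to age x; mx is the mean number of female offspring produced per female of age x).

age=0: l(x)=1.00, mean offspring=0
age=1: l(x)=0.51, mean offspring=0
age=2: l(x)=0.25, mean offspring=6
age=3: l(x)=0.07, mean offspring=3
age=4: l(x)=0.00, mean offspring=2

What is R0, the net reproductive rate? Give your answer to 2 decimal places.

lx·mx by age: 0, 0, 1.5, 0.21, 0
R0 = Σ lx·mx = 1.71 → 1.71

1.71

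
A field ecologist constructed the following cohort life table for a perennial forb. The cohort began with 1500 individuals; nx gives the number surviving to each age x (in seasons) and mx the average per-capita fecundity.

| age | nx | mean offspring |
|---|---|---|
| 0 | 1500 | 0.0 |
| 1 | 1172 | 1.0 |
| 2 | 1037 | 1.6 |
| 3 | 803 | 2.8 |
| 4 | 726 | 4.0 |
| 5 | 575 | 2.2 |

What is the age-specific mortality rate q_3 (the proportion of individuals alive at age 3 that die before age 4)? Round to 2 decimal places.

lx = nx/n0 = nx/1500: 1, 0.78133…, 0.69133…, 0.53533…, 0.484, 0.38333…
q_3 = (l_3 − l_4) / l_3 = (0.535333… − 0.484) / 0.535333…
     = 0.051333… / 0.535333… = 0.09589… → 0.10

0.10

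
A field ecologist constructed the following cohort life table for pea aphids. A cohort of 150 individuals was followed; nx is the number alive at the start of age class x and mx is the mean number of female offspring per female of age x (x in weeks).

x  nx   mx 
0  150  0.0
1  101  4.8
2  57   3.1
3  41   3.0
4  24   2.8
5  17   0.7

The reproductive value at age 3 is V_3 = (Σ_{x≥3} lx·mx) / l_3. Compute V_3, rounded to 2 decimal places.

4.93

lx = nx/n0 = nx/150: 1, 0.67333…, 0.38, 0.27333…, 0.16, 0.11333…
lx·mx for x ≥ 3: 0.82…, 0.448, 0.079333… → sum = 1.347333…
V_3 = 1.347333… / l_3 = 1.347333… / 0.273333… = 4.929268… → 4.93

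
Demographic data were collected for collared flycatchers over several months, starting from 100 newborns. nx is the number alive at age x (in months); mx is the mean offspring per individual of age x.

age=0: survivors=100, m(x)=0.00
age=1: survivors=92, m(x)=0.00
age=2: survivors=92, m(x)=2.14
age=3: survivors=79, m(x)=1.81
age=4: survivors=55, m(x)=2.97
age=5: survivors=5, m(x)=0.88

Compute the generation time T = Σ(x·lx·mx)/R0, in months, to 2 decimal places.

lx = nx/n0 = nx/100: 1, 0.92, 0.92, 0.79, 0.55, 0.05
lx·mx: 0, 0, 1.9688, 1.4299, 1.6335, 0.044 → R0 = 5.0762
x·lx·mx: 0, 0, 3.9376, 4.2897, 6.534, 0.22 → Σ = 14.9813
T = 14.9813 / 5.0762 = 2.951282… → 2.95

2.95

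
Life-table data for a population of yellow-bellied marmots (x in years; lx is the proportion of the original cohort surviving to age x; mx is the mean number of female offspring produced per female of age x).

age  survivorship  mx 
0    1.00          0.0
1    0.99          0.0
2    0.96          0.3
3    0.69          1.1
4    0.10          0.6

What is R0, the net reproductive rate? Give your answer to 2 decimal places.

1.11

lx·mx by age: 0, 0, 0.288, 0.759, 0.06
R0 = Σ lx·mx = 1.107 → 1.11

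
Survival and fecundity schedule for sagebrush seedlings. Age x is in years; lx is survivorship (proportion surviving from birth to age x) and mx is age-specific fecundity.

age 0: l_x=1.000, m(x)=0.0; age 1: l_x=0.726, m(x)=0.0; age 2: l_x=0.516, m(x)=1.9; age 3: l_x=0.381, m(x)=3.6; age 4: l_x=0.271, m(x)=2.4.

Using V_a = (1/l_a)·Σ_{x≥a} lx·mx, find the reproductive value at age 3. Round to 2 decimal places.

5.31

lx·mx for x ≥ 3: 1.3716, 0.6504 → sum = 2.022
V_3 = 2.022 / l_3 = 2.022 / 0.381 = 5.307087… → 5.31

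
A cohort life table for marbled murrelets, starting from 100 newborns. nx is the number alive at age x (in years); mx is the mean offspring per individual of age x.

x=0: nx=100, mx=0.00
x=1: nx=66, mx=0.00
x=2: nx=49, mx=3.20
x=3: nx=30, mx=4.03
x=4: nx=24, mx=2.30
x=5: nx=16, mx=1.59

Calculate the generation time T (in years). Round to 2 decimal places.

lx = nx/n0 = nx/100: 1, 0.66, 0.49, 0.3, 0.24, 0.16
lx·mx: 0, 0, 1.568, 1.209, 0.552, 0.2544 → R0 = 3.5834
x·lx·mx: 0, 0, 3.136, 3.627, 2.208, 1.272 → Σ = 10.243
T = 10.243 / 3.5834 = 2.858458… → 2.86

2.86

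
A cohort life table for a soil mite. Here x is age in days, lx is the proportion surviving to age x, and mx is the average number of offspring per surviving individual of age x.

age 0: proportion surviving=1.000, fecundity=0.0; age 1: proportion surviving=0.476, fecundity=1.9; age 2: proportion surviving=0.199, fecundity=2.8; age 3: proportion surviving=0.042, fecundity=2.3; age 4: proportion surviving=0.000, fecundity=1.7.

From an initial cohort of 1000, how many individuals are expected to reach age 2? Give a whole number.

199

Expected survivors = N0 · l_2 = 1000 × 0.199 = 199 → 199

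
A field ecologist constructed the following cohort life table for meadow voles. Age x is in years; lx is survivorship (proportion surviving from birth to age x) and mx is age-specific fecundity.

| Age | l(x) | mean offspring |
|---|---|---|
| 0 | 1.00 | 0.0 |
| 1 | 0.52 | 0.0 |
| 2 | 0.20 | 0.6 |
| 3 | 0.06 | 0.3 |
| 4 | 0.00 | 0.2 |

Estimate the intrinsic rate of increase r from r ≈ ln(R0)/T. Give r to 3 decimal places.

R0 = Σ lx·mx = 0 + 0 + 0.12 + 0.018 + 0 = 0.138
Σ x·lx·mx = 0.294; T = 0.294/0.138 = 2.13043…
r ≈ ln(R0)/T = ln(0.138)/2.13043… = -0.92962… → -0.930

-0.930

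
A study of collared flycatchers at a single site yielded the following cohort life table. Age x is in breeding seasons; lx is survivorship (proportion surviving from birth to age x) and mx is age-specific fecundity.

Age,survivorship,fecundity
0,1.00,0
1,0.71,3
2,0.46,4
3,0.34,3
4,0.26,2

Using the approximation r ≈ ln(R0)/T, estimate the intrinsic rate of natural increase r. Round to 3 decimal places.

R0 = Σ lx·mx = 0 + 2.13 + 1.84 + 1.02 + 0.52 = 5.51
Σ x·lx·mx = 10.95; T = 10.95/5.51 = 1.9873…
r ≈ ln(R0)/T = ln(5.51)/1.9873… = 0.85874… → 0.859

0.859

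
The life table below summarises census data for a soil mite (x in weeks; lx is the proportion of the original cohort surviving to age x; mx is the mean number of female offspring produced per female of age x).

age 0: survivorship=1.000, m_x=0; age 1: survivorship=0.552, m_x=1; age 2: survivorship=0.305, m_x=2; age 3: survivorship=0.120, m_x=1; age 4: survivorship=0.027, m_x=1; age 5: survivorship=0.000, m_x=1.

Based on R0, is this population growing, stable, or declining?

growing

R0 = Σ lx·mx = 0 + 0.552 + 0.61 + 0.12 + 0.027 + 0 = 1.309
R0 > 1, so the population is growing.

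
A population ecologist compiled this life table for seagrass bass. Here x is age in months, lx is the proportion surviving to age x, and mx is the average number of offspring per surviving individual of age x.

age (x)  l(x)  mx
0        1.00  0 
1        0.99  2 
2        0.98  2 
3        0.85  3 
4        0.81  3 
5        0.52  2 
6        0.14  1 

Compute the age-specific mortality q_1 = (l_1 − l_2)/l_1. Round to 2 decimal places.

q_1 = (l_1 − l_2) / l_1 = (0.99 − 0.98) / 0.99
     = 0.01 / 0.99 = 0.010101… → 0.01

0.01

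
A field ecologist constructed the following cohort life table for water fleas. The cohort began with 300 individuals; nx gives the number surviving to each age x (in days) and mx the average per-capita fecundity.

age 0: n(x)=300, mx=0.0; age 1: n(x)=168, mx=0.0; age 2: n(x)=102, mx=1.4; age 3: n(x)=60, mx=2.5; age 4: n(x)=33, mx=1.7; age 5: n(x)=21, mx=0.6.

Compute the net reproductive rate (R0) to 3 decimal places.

1.205

lx = nx/n0 = nx/300: 1, 0.56, 0.34, 0.2, 0.11, 0.07
lx·mx by age: 0, 0, 0.476, 0.5, 0.187, 0.042
R0 = Σ lx·mx = 1.205 → 1.205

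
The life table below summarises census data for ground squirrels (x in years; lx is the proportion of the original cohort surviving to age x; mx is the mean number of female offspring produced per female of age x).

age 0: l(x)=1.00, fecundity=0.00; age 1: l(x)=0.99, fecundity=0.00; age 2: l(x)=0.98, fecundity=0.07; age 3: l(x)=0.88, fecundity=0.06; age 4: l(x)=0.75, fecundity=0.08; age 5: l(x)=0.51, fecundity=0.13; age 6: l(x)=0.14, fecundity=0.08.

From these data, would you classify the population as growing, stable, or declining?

declining

R0 = Σ lx·mx = 0 + 0 + 0.0686 + 0.0528 + 0.06 + 0.0663 + 0.0112 = 0.2589
R0 < 1, so the population is declining.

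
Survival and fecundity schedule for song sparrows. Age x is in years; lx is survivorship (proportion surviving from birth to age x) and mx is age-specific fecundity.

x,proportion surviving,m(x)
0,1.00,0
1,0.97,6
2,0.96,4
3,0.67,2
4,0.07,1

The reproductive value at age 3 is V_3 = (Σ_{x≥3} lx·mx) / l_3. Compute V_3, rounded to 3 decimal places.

2.104

lx·mx for x ≥ 3: 1.34, 0.07 → sum = 1.41
V_3 = 1.41 / l_3 = 1.41 / 0.67 = 2.104478… → 2.104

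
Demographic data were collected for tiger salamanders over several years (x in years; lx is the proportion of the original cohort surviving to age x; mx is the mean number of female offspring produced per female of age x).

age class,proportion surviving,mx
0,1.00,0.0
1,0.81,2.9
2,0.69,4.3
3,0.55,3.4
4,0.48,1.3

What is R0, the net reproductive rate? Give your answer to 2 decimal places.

lx·mx by age: 0, 2.349, 2.967, 1.87, 0.624
R0 = Σ lx·mx = 7.81 → 7.81

7.81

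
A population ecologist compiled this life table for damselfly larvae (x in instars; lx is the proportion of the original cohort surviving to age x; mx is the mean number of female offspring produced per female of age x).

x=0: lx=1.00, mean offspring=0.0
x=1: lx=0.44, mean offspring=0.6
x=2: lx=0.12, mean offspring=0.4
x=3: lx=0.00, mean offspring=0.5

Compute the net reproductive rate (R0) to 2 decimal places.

0.31

lx·mx by age: 0, 0.264, 0.048, 0
R0 = Σ lx·mx = 0.312 → 0.31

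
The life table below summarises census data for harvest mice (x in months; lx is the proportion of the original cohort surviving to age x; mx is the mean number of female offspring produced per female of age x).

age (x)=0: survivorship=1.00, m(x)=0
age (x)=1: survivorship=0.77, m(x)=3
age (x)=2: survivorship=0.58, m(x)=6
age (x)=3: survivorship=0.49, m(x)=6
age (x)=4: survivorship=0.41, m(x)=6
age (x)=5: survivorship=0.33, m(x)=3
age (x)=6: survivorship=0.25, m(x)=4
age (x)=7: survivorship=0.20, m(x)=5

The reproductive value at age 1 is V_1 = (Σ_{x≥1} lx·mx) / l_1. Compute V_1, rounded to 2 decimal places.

18.42

lx·mx for x ≥ 1: 2.31, 3.48, 2.94, 2.46, 0.99, 1, 1 → sum = 14.18
V_1 = 14.18 / l_1 = 14.18 / 0.77 = 18.415584… → 18.42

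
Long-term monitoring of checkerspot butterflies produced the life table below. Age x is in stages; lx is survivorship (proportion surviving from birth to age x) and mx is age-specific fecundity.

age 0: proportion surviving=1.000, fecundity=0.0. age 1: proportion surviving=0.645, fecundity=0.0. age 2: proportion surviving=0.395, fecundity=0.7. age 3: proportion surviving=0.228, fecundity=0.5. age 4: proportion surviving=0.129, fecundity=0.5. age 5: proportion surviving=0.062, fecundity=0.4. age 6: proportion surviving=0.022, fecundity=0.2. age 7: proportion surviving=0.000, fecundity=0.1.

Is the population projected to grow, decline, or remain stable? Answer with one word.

R0 = Σ lx·mx = 0 + 0 + 0.2765 + 0.114 + 0.0645 + 0.0248 + 0.0044 + 0 = 0.4842
R0 < 1, so the population is declining.

declining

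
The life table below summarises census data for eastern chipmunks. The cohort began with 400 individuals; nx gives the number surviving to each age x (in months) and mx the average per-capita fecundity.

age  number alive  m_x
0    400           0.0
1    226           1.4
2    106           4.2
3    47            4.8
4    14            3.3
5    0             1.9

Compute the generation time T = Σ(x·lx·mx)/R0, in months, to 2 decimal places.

lx = nx/n0 = nx/400: 1, 0.565, 0.265, 0.1175, 0.035, 0
lx·mx: 0, 0.791, 1.113, 0.564, 0.1155, 0 → R0 = 2.5835
x·lx·mx: 0, 0.791, 2.226, 1.692, 0.462, 0 → Σ = 5.171
T = 5.171 / 2.5835 = 2.001548… → 2.00

2.00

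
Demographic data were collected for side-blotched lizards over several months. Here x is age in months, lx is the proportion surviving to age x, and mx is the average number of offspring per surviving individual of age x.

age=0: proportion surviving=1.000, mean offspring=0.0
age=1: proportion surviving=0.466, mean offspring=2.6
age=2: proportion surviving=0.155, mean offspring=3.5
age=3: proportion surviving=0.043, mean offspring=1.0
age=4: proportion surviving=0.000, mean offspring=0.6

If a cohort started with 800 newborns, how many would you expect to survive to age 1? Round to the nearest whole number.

Expected survivors = N0 · l_1 = 800 × 0.466 = 372.8 → 373

373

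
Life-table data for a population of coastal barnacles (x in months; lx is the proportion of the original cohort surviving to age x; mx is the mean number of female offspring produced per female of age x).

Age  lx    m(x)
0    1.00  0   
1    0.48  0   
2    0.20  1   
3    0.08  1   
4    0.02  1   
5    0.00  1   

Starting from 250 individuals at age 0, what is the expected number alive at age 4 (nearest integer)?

Expected survivors = N0 · l_4 = 250 × 0.02 = 5 → 5

5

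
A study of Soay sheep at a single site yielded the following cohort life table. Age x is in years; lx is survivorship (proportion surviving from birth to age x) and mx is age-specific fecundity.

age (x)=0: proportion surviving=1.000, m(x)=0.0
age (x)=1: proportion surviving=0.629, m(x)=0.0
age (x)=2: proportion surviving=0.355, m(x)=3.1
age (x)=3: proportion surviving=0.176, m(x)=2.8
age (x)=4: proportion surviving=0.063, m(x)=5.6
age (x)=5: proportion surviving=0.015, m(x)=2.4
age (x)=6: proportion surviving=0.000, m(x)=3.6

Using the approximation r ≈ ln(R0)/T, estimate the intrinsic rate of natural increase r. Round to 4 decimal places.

R0 = Σ lx·mx = 0 + 0 + 1.1005 + 0.4928 + 0.3528 + 0.036 + 0 = 1.9821
Σ x·lx·mx = 5.2706; T = 5.2706/1.9821 = 2.6591…
r ≈ ln(R0)/T = ln(1.9821)/2.6591… = 0.257289… → 0.2573

0.2573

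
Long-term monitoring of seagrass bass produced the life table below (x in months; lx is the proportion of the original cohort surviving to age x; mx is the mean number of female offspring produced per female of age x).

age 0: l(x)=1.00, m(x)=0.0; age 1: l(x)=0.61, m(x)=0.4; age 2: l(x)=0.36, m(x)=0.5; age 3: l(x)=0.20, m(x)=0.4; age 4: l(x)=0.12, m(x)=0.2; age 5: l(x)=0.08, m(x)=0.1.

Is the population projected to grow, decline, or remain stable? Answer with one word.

declining

R0 = Σ lx·mx = 0 + 0.244 + 0.18 + 0.08 + 0.024 + 0.008 = 0.536
R0 < 1, so the population is declining.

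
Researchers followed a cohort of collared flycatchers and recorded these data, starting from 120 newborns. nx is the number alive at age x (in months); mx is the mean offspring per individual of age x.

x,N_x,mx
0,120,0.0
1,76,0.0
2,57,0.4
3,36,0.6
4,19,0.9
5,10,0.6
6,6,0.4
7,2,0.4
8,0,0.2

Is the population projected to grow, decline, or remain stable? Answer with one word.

declining

lx = nx/n0 = nx/120: 1, 0.63333…, 0.475, 0.3, 0.15833…, 0.08333…, 0.05, 0.01667…, 0
R0 = Σ lx·mx = 0 + 0 + 0.19 + 0.18 + 0.1425… + 0.05… + 0.02 + 0.006667… + 0 = 0.589167…
R0 < 1, so the population is declining.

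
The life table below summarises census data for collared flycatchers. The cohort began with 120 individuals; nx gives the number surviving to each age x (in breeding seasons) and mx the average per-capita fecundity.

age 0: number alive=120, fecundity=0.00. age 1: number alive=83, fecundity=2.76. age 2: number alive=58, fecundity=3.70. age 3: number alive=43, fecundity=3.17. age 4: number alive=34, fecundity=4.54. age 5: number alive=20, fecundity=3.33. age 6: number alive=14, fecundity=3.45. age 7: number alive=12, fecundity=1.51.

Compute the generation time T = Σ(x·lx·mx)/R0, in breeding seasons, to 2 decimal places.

lx = nx/n0 = nx/120: 1, 0.69167…, 0.48333…, 0.35833…, 0.28333…, 0.16667…, 0.11667…, 0.1
lx·mx: 0, 1.909…, 1.788333…, 1.135917…, 1.286333…, 0.555…, 0.4025…, 0.151 → R0 = 7.228083…
x·lx·mx: 0, 1.909…, 3.576667…, 3.40775…, 5.145333…, 2.775…, 2.415…, 1.057 → Σ = 20.28575…
T = 20.28575… / 7.228083… = 2.806519… → 2.81

2.81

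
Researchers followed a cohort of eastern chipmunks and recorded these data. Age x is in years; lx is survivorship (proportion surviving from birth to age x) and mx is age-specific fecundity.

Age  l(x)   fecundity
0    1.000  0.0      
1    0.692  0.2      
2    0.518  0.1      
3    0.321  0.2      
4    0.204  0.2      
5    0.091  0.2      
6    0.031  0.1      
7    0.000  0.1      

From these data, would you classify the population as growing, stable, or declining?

R0 = Σ lx·mx = 0 + 0.1384 + 0.0518 + 0.0642 + 0.0408 + 0.0182 + 0.0031 + 0 = 0.3165
R0 < 1, so the population is declining.

declining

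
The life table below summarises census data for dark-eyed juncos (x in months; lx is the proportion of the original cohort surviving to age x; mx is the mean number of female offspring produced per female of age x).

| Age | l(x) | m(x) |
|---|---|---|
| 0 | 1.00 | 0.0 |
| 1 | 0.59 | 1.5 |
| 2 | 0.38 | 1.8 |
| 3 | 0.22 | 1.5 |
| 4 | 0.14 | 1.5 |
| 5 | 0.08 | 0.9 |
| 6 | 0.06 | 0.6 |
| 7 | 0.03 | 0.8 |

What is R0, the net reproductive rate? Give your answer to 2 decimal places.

2.24

lx·mx by age: 0, 0.885, 0.684, 0.33, 0.21, 0.072, 0.036, 0.024
R0 = Σ lx·mx = 2.241 → 2.24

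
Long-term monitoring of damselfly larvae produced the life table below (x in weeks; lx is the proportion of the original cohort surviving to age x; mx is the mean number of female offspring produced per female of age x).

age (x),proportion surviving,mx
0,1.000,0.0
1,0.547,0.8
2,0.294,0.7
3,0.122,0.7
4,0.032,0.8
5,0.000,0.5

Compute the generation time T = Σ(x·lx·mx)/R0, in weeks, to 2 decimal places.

1.60

lx·mx: 0, 0.4376, 0.2058, 0.0854, 0.0256, 0 → R0 = 0.7544
x·lx·mx: 0, 0.4376, 0.4116, 0.2562, 0.1024, 0 → Σ = 1.2078
T = 1.2078 / 0.7544 = 1.601007… → 1.60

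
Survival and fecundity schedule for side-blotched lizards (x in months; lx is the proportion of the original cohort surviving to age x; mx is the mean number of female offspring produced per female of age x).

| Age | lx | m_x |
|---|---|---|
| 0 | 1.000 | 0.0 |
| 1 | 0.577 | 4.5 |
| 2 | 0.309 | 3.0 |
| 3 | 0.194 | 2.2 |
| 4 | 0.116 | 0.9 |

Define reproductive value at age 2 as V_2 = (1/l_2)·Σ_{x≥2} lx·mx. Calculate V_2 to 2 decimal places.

4.72

lx·mx for x ≥ 2: 0.927, 0.4268, 0.1044 → sum = 1.4582
V_2 = 1.4582 / l_2 = 1.4582 / 0.309 = 4.719094… → 4.72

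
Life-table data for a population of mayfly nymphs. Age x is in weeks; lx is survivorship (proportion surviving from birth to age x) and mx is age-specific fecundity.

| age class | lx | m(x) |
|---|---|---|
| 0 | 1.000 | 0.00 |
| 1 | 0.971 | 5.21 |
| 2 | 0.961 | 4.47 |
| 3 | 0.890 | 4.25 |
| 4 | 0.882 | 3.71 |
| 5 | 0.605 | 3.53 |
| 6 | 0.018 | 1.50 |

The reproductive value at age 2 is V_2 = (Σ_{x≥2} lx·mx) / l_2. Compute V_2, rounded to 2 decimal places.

lx·mx for x ≥ 2: 4.29567, 3.7825, 3.27222, 2.13565, 0.027 → sum = 13.51304
V_2 = 13.51304 / l_2 = 13.51304 / 0.961 = 14.061436… → 14.06

14.06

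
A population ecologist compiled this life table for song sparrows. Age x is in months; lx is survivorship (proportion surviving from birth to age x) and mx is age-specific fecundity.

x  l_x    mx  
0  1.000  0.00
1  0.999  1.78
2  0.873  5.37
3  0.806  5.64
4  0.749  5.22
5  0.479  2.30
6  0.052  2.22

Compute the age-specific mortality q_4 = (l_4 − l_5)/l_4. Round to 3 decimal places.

0.360

q_4 = (l_4 − l_5) / l_4 = (0.749 − 0.479) / 0.749
     = 0.27 / 0.749 = 0.360481… → 0.360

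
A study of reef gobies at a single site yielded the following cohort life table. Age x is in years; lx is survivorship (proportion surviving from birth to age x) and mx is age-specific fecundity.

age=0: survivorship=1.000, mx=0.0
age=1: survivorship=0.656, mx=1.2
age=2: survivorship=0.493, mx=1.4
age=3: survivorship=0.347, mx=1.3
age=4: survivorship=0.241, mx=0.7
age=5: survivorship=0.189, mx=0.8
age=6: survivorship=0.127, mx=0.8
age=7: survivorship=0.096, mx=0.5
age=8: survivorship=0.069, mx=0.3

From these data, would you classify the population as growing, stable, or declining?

R0 = Σ lx·mx = 0 + 0.7872 + 0.6902 + 0.4511 + 0.1687 + 0.1512 + 0.1016 + 0.048 + 0.0207 = 2.4187
R0 > 1, so the population is growing.

growing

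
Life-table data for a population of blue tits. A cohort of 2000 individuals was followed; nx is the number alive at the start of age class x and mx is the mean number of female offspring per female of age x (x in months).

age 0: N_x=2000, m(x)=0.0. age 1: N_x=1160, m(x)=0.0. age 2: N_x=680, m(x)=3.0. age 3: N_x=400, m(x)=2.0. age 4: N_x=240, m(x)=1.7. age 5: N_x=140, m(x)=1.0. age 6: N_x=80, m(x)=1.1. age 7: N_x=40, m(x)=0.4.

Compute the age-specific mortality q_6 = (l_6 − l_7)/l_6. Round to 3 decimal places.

lx = nx/n0 = nx/2000: 1, 0.58, 0.34, 0.2, 0.12, 0.07, 0.04, 0.02
q_6 = (l_6 − l_7) / l_6 = (0.04 − 0.02) / 0.04
     = 0.02 / 0.04 = 0.5 → 0.500

0.500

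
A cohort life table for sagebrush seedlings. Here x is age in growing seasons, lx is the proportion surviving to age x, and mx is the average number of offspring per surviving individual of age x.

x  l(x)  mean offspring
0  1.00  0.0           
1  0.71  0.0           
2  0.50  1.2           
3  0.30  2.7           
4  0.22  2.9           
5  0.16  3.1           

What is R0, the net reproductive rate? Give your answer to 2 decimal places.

2.54

lx·mx by age: 0, 0, 0.6, 0.81, 0.638, 0.496
R0 = Σ lx·mx = 2.544 → 2.54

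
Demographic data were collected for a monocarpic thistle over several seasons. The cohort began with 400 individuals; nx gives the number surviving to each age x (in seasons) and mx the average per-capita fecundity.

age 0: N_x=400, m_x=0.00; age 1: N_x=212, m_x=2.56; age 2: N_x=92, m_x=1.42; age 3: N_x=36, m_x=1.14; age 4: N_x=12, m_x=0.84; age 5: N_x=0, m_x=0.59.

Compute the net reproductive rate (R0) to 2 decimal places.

lx = nx/n0 = nx/400: 1, 0.53, 0.23, 0.09, 0.03, 0
lx·mx by age: 0, 1.3568, 0.3266, 0.1026, 0.0252, 0
R0 = Σ lx·mx = 1.8112 → 1.81

1.81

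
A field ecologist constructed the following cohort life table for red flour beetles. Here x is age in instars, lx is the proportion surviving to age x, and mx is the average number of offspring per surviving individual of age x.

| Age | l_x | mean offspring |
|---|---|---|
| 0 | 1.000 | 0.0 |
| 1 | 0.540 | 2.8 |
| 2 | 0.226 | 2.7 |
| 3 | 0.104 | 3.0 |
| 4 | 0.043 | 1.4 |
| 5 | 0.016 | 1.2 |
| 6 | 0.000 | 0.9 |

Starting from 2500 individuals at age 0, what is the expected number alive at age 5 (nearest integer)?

Expected survivors = N0 · l_5 = 2500 × 0.016 = 40 → 40

40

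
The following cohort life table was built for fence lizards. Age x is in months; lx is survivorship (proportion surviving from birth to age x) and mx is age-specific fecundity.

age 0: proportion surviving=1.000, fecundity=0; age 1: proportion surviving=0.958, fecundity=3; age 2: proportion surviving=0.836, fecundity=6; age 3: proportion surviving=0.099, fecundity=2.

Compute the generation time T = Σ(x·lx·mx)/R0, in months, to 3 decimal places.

lx·mx: 0, 2.874, 5.016, 0.198 → R0 = 8.088
x·lx·mx: 0, 2.874, 10.032, 0.594 → Σ = 13.5
T = 13.5 / 8.088 = 1.669139… → 1.669

1.669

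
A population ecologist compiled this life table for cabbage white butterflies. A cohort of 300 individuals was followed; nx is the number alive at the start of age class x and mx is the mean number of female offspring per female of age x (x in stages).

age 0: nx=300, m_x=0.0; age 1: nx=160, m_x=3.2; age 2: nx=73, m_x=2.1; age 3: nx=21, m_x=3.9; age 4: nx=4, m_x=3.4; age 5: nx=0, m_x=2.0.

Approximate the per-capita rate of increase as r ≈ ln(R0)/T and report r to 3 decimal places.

lx = nx/n0 = nx/300: 1, 0.53333…, 0.24333…, 0.07, 0.01333…, 0
R0 = Σ lx·mx = 0 + 1.70667… + 0.511… + 0.273 + 0.04533… + 0 = 2.536…
Σ x·lx·mx = 3.729…; T = 3.729…/2.536… = 1.47043…
r ≈ ln(R0)/T = ln(2.536…)/1.47043… = 0.63287… → 0.633

0.633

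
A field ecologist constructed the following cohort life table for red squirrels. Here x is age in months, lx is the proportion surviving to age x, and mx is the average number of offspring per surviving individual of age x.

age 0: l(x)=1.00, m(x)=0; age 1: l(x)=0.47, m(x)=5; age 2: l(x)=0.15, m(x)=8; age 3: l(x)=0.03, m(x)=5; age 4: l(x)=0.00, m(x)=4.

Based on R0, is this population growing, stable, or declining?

R0 = Σ lx·mx = 0 + 2.35 + 1.2 + 0.15 + 0 = 3.7
R0 > 1, so the population is growing.

growing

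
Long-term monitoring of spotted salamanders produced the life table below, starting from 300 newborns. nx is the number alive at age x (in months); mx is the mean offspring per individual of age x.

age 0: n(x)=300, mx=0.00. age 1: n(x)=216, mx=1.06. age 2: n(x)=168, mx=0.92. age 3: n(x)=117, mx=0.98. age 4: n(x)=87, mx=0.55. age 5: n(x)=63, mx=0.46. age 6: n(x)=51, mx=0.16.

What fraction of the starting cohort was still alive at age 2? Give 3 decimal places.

0.560

l_2 = n_2/n_0 = 168/300 = 0.56 → 0.560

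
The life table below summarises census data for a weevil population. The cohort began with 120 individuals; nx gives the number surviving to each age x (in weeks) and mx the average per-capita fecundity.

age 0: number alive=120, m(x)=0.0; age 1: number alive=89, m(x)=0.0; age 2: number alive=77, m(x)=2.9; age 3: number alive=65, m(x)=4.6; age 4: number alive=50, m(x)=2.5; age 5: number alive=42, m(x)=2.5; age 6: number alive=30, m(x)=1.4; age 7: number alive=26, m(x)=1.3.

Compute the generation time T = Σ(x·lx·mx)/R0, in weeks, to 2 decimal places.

lx = nx/n0 = nx/120: 1, 0.74167…, 0.64167…, 0.54167…, 0.41667…, 0.35, 0.25, 0.21667…
lx·mx: 0, 0, 1.860833…, 2.491667…, 1.041667…, 0.875, 0.35, 0.281667… → R0 = 6.900833…
x·lx·mx: 0, 0, 3.721667…, 7.475…, 4.166667…, 4.375, 2.1, 1.971667… → Σ = 23.81…
T = 23.81… / 6.900833… = 3.450308… → 3.45

3.45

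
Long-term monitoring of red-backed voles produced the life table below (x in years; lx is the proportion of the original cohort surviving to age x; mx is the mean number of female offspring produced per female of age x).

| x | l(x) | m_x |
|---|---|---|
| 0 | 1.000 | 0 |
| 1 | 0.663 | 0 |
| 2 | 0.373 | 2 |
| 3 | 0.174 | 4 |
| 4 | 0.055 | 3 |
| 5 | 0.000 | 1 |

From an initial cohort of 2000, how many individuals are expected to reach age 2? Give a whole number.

746

Expected survivors = N0 · l_2 = 2000 × 0.373 = 746 → 746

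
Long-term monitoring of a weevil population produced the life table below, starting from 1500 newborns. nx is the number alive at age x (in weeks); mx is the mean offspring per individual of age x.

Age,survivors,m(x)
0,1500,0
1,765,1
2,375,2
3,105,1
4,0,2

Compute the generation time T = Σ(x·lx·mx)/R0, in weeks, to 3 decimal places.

1.593

lx = nx/n0 = nx/1500: 1, 0.51, 0.25, 0.07, 0
lx·mx: 0, 0.51, 0.5, 0.07, 0 → R0 = 1.08
x·lx·mx: 0, 0.51, 1, 0.21, 0 → Σ = 1.72
T = 1.72 / 1.08 = 1.592593… → 1.593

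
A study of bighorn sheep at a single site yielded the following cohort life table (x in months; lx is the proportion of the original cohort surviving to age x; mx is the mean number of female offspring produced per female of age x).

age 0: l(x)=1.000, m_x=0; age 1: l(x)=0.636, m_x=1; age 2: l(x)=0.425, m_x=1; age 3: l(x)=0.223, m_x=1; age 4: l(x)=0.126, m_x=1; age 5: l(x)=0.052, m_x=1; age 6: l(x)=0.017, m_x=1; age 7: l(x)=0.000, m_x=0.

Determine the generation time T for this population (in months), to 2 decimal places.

2.04

lx·mx: 0, 0.636, 0.425, 0.223, 0.126, 0.052, 0.017, 0 → R0 = 1.479
x·lx·mx: 0, 0.636, 0.85, 0.669, 0.504, 0.26, 0.102, 0 → Σ = 3.021
T = 3.021 / 1.479 = 2.042596… → 2.04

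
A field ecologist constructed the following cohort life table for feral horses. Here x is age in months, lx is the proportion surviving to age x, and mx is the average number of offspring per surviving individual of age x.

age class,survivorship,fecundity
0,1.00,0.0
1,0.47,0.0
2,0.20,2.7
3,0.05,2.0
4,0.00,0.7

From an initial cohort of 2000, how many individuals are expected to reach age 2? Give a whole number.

400

Expected survivors = N0 · l_2 = 2000 × 0.20 = 400 → 400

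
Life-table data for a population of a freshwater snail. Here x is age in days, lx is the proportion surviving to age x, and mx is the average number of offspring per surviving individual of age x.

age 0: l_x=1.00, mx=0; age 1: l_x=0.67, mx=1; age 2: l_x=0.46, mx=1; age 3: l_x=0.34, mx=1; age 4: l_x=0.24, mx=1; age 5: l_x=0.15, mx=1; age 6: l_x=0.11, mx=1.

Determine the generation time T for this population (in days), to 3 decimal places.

2.528

lx·mx: 0, 0.67, 0.46, 0.34, 0.24, 0.15, 0.11 → R0 = 1.97
x·lx·mx: 0, 0.67, 0.92, 1.02, 0.96, 0.75, 0.66 → Σ = 4.98
T = 4.98 / 1.97 = 2.527919… → 2.528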